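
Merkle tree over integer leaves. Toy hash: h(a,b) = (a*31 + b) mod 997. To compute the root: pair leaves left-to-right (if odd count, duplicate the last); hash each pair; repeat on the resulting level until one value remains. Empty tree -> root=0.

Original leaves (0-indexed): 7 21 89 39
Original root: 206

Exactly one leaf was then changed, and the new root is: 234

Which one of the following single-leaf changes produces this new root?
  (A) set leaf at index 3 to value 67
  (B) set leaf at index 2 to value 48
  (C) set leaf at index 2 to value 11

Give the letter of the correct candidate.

Original leaves: [7, 21, 89, 39]
Target new root: 234
Try each candidate change and compute the resulting root:
Candidate A: set leaf[3] = 67 -> leaves = [7, 21, 89, 67]
  L0: [7, 21, 89, 67]
  L1: h(7,21)=(7*31+21)%997=238 h(89,67)=(89*31+67)%997=832 -> [238, 832]
  L2: h(238,832)=(238*31+832)%997=234 -> [234]
  root = 234 == target 234  ** MATCH **
Candidate B: set leaf[2] = 48 -> leaves = [7, 21, 48, 39]
  L0: [7, 21, 48, 39]
  L1: h(7,21)=(7*31+21)%997=238 h(48,39)=(48*31+39)%997=530 -> [238, 530]
  L2: h(238,530)=(238*31+530)%997=929 -> [929]
  root = 929 != target 234
Candidate C: set leaf[2] = 11 -> leaves = [7, 21, 11, 39]
  L0: [7, 21, 11, 39]
  L1: h(7,21)=(7*31+21)%997=238 h(11,39)=(11*31+39)%997=380 -> [238, 380]
  L2: h(238,380)=(238*31+380)%997=779 -> [779]
  root = 779 != target 234
Candidate A produces the target root.

Answer: A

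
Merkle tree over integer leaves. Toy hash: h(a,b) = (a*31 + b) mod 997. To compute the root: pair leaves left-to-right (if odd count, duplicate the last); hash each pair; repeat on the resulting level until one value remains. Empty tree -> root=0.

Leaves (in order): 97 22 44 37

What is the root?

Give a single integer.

L0: [97, 22, 44, 37]
L1: h(97,22)=(97*31+22)%997=38 h(44,37)=(44*31+37)%997=404 -> [38, 404]
L2: h(38,404)=(38*31+404)%997=585 -> [585]

Answer: 585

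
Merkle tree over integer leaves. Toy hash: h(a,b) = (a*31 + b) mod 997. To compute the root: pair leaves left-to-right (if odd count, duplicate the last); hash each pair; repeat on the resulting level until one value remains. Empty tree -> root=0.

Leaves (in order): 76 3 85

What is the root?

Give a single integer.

Answer: 77

Derivation:
L0: [76, 3, 85]
L1: h(76,3)=(76*31+3)%997=365 h(85,85)=(85*31+85)%997=726 -> [365, 726]
L2: h(365,726)=(365*31+726)%997=77 -> [77]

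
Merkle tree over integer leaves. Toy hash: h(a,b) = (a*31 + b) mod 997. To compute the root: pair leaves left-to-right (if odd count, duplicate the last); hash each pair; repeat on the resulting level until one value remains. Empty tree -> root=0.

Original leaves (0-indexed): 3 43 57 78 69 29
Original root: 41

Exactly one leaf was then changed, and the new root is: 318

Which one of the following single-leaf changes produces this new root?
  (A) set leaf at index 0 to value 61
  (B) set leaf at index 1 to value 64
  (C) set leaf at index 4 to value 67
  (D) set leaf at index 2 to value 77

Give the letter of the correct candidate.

Answer: D

Derivation:
Original leaves: [3, 43, 57, 78, 69, 29]
Target new root: 318
Try each candidate change and compute the resulting root:
Candidate A: set leaf[0] = 61 -> leaves = [61, 43, 57, 78, 69, 29]
  L0: [61, 43, 57, 78, 69, 29]
  L1: h(61,43)=(61*31+43)%997=937 h(57,78)=(57*31+78)%997=848 h(69,29)=(69*31+29)%997=174 -> [937, 848, 174]
  L2: h(937,848)=(937*31+848)%997=982 h(174,174)=(174*31+174)%997=583 -> [982, 583]
  L3: h(982,583)=(982*31+583)%997=118 -> [118]
  root = 118 != target 318
Candidate B: set leaf[1] = 64 -> leaves = [3, 64, 57, 78, 69, 29]
  L0: [3, 64, 57, 78, 69, 29]
  L1: h(3,64)=(3*31+64)%997=157 h(57,78)=(57*31+78)%997=848 h(69,29)=(69*31+29)%997=174 -> [157, 848, 174]
  L2: h(157,848)=(157*31+848)%997=730 h(174,174)=(174*31+174)%997=583 -> [730, 583]
  L3: h(730,583)=(730*31+583)%997=282 -> [282]
  root = 282 != target 318
Candidate C: set leaf[4] = 67 -> leaves = [3, 43, 57, 78, 67, 29]
  L0: [3, 43, 57, 78, 67, 29]
  L1: h(3,43)=(3*31+43)%997=136 h(57,78)=(57*31+78)%997=848 h(67,29)=(67*31+29)%997=112 -> [136, 848, 112]
  L2: h(136,848)=(136*31+848)%997=79 h(112,112)=(112*31+112)%997=593 -> [79, 593]
  L3: h(79,593)=(79*31+593)%997=51 -> [51]
  root = 51 != target 318
Candidate D: set leaf[2] = 77 -> leaves = [3, 43, 77, 78, 69, 29]
  L0: [3, 43, 77, 78, 69, 29]
  L1: h(3,43)=(3*31+43)%997=136 h(77,78)=(77*31+78)%997=471 h(69,29)=(69*31+29)%997=174 -> [136, 471, 174]
  L2: h(136,471)=(136*31+471)%997=699 h(174,174)=(174*31+174)%997=583 -> [699, 583]
  L3: h(699,583)=(699*31+583)%997=318 -> [318]
  root = 318 == target 318  ** MATCH **
Candidate D produces the target root.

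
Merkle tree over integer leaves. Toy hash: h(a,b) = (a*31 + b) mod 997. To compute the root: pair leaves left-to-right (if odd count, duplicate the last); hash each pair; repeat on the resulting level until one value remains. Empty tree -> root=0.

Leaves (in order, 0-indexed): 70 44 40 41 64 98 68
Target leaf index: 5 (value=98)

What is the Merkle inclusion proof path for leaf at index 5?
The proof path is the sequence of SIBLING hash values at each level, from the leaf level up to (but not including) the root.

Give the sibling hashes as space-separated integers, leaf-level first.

L0 (leaves): [70, 44, 40, 41, 64, 98, 68], target index=5
L1: h(70,44)=(70*31+44)%997=220 [pair 0] h(40,41)=(40*31+41)%997=284 [pair 1] h(64,98)=(64*31+98)%997=88 [pair 2] h(68,68)=(68*31+68)%997=182 [pair 3] -> [220, 284, 88, 182]
  Sibling for proof at L0: 64
L2: h(220,284)=(220*31+284)%997=125 [pair 0] h(88,182)=(88*31+182)%997=916 [pair 1] -> [125, 916]
  Sibling for proof at L1: 182
L3: h(125,916)=(125*31+916)%997=803 [pair 0] -> [803]
  Sibling for proof at L2: 125
Root: 803
Proof path (sibling hashes from leaf to root): [64, 182, 125]

Answer: 64 182 125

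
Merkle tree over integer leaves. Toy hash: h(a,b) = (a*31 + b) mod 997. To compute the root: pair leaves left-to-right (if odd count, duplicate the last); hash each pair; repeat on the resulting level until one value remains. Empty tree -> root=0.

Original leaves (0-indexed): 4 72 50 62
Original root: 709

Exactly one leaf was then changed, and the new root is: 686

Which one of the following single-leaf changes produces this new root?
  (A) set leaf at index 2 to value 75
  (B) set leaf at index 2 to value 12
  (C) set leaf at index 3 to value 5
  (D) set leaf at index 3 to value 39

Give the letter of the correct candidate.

Original leaves: [4, 72, 50, 62]
Target new root: 686
Try each candidate change and compute the resulting root:
Candidate A: set leaf[2] = 75 -> leaves = [4, 72, 75, 62]
  L0: [4, 72, 75, 62]
  L1: h(4,72)=(4*31+72)%997=196 h(75,62)=(75*31+62)%997=393 -> [196, 393]
  L2: h(196,393)=(196*31+393)%997=487 -> [487]
  root = 487 != target 686
Candidate B: set leaf[2] = 12 -> leaves = [4, 72, 12, 62]
  L0: [4, 72, 12, 62]
  L1: h(4,72)=(4*31+72)%997=196 h(12,62)=(12*31+62)%997=434 -> [196, 434]
  L2: h(196,434)=(196*31+434)%997=528 -> [528]
  root = 528 != target 686
Candidate C: set leaf[3] = 5 -> leaves = [4, 72, 50, 5]
  L0: [4, 72, 50, 5]
  L1: h(4,72)=(4*31+72)%997=196 h(50,5)=(50*31+5)%997=558 -> [196, 558]
  L2: h(196,558)=(196*31+558)%997=652 -> [652]
  root = 652 != target 686
Candidate D: set leaf[3] = 39 -> leaves = [4, 72, 50, 39]
  L0: [4, 72, 50, 39]
  L1: h(4,72)=(4*31+72)%997=196 h(50,39)=(50*31+39)%997=592 -> [196, 592]
  L2: h(196,592)=(196*31+592)%997=686 -> [686]
  root = 686 == target 686  ** MATCH **
Candidate D produces the target root.

Answer: D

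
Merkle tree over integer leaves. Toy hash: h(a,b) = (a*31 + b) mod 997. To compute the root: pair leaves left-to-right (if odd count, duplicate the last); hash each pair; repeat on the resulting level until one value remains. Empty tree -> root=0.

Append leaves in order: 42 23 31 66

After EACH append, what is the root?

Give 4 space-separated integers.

Answer: 42 328 193 228

Derivation:
After append 42 (leaves=[42]):
  L0: [42]
  root=42
After append 23 (leaves=[42, 23]):
  L0: [42, 23]
  L1: h(42,23)=(42*31+23)%997=328 -> [328]
  root=328
After append 31 (leaves=[42, 23, 31]):
  L0: [42, 23, 31]
  L1: h(42,23)=(42*31+23)%997=328 h(31,31)=(31*31+31)%997=992 -> [328, 992]
  L2: h(328,992)=(328*31+992)%997=193 -> [193]
  root=193
After append 66 (leaves=[42, 23, 31, 66]):
  L0: [42, 23, 31, 66]
  L1: h(42,23)=(42*31+23)%997=328 h(31,66)=(31*31+66)%997=30 -> [328, 30]
  L2: h(328,30)=(328*31+30)%997=228 -> [228]
  root=228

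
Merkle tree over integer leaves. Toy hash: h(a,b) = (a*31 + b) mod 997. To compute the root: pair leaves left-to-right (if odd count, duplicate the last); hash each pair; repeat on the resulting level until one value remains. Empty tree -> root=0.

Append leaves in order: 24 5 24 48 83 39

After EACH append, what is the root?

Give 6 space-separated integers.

Answer: 24 749 59 83 826 415

Derivation:
After append 24 (leaves=[24]):
  L0: [24]
  root=24
After append 5 (leaves=[24, 5]):
  L0: [24, 5]
  L1: h(24,5)=(24*31+5)%997=749 -> [749]
  root=749
After append 24 (leaves=[24, 5, 24]):
  L0: [24, 5, 24]
  L1: h(24,5)=(24*31+5)%997=749 h(24,24)=(24*31+24)%997=768 -> [749, 768]
  L2: h(749,768)=(749*31+768)%997=59 -> [59]
  root=59
After append 48 (leaves=[24, 5, 24, 48]):
  L0: [24, 5, 24, 48]
  L1: h(24,5)=(24*31+5)%997=749 h(24,48)=(24*31+48)%997=792 -> [749, 792]
  L2: h(749,792)=(749*31+792)%997=83 -> [83]
  root=83
After append 83 (leaves=[24, 5, 24, 48, 83]):
  L0: [24, 5, 24, 48, 83]
  L1: h(24,5)=(24*31+5)%997=749 h(24,48)=(24*31+48)%997=792 h(83,83)=(83*31+83)%997=662 -> [749, 792, 662]
  L2: h(749,792)=(749*31+792)%997=83 h(662,662)=(662*31+662)%997=247 -> [83, 247]
  L3: h(83,247)=(83*31+247)%997=826 -> [826]
  root=826
After append 39 (leaves=[24, 5, 24, 48, 83, 39]):
  L0: [24, 5, 24, 48, 83, 39]
  L1: h(24,5)=(24*31+5)%997=749 h(24,48)=(24*31+48)%997=792 h(83,39)=(83*31+39)%997=618 -> [749, 792, 618]
  L2: h(749,792)=(749*31+792)%997=83 h(618,618)=(618*31+618)%997=833 -> [83, 833]
  L3: h(83,833)=(83*31+833)%997=415 -> [415]
  root=415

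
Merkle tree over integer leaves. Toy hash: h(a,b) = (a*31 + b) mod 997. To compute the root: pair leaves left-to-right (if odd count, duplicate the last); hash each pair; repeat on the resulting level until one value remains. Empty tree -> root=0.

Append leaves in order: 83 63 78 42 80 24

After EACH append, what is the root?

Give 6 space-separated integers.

Answer: 83 642 464 428 473 675

Derivation:
After append 83 (leaves=[83]):
  L0: [83]
  root=83
After append 63 (leaves=[83, 63]):
  L0: [83, 63]
  L1: h(83,63)=(83*31+63)%997=642 -> [642]
  root=642
After append 78 (leaves=[83, 63, 78]):
  L0: [83, 63, 78]
  L1: h(83,63)=(83*31+63)%997=642 h(78,78)=(78*31+78)%997=502 -> [642, 502]
  L2: h(642,502)=(642*31+502)%997=464 -> [464]
  root=464
After append 42 (leaves=[83, 63, 78, 42]):
  L0: [83, 63, 78, 42]
  L1: h(83,63)=(83*31+63)%997=642 h(78,42)=(78*31+42)%997=466 -> [642, 466]
  L2: h(642,466)=(642*31+466)%997=428 -> [428]
  root=428
After append 80 (leaves=[83, 63, 78, 42, 80]):
  L0: [83, 63, 78, 42, 80]
  L1: h(83,63)=(83*31+63)%997=642 h(78,42)=(78*31+42)%997=466 h(80,80)=(80*31+80)%997=566 -> [642, 466, 566]
  L2: h(642,466)=(642*31+466)%997=428 h(566,566)=(566*31+566)%997=166 -> [428, 166]
  L3: h(428,166)=(428*31+166)%997=473 -> [473]
  root=473
After append 24 (leaves=[83, 63, 78, 42, 80, 24]):
  L0: [83, 63, 78, 42, 80, 24]
  L1: h(83,63)=(83*31+63)%997=642 h(78,42)=(78*31+42)%997=466 h(80,24)=(80*31+24)%997=510 -> [642, 466, 510]
  L2: h(642,466)=(642*31+466)%997=428 h(510,510)=(510*31+510)%997=368 -> [428, 368]
  L3: h(428,368)=(428*31+368)%997=675 -> [675]
  root=675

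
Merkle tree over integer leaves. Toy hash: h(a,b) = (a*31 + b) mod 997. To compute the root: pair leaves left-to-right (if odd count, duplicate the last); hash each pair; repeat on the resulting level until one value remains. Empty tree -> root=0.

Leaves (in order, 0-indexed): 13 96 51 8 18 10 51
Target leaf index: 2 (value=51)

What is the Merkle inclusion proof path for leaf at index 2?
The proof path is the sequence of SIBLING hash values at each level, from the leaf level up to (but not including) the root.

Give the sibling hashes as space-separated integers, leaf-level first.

L0 (leaves): [13, 96, 51, 8, 18, 10, 51], target index=2
L1: h(13,96)=(13*31+96)%997=499 [pair 0] h(51,8)=(51*31+8)%997=592 [pair 1] h(18,10)=(18*31+10)%997=568 [pair 2] h(51,51)=(51*31+51)%997=635 [pair 3] -> [499, 592, 568, 635]
  Sibling for proof at L0: 8
L2: h(499,592)=(499*31+592)%997=109 [pair 0] h(568,635)=(568*31+635)%997=297 [pair 1] -> [109, 297]
  Sibling for proof at L1: 499
L3: h(109,297)=(109*31+297)%997=685 [pair 0] -> [685]
  Sibling for proof at L2: 297
Root: 685
Proof path (sibling hashes from leaf to root): [8, 499, 297]

Answer: 8 499 297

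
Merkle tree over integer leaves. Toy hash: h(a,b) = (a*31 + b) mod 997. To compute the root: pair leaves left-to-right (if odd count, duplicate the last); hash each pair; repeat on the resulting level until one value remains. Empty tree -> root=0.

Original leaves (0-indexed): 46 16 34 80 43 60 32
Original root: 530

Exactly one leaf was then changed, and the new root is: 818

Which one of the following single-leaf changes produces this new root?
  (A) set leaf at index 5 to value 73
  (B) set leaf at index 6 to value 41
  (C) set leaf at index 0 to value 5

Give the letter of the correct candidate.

Answer: B

Derivation:
Original leaves: [46, 16, 34, 80, 43, 60, 32]
Target new root: 818
Try each candidate change and compute the resulting root:
Candidate A: set leaf[5] = 73 -> leaves = [46, 16, 34, 80, 43, 73, 32]
  L0: [46, 16, 34, 80, 43, 73, 32]
  L1: h(46,16)=(46*31+16)%997=445 h(34,80)=(34*31+80)%997=137 h(43,73)=(43*31+73)%997=409 h(32,32)=(32*31+32)%997=27 -> [445, 137, 409, 27]
  L2: h(445,137)=(445*31+137)%997=971 h(409,27)=(409*31+27)%997=742 -> [971, 742]
  L3: h(971,742)=(971*31+742)%997=933 -> [933]
  root = 933 != target 818
Candidate B: set leaf[6] = 41 -> leaves = [46, 16, 34, 80, 43, 60, 41]
  L0: [46, 16, 34, 80, 43, 60, 41]
  L1: h(46,16)=(46*31+16)%997=445 h(34,80)=(34*31+80)%997=137 h(43,60)=(43*31+60)%997=396 h(41,41)=(41*31+41)%997=315 -> [445, 137, 396, 315]
  L2: h(445,137)=(445*31+137)%997=971 h(396,315)=(396*31+315)%997=627 -> [971, 627]
  L3: h(971,627)=(971*31+627)%997=818 -> [818]
  root = 818 == target 818  ** MATCH **
Candidate C: set leaf[0] = 5 -> leaves = [5, 16, 34, 80, 43, 60, 32]
  L0: [5, 16, 34, 80, 43, 60, 32]
  L1: h(5,16)=(5*31+16)%997=171 h(34,80)=(34*31+80)%997=137 h(43,60)=(43*31+60)%997=396 h(32,32)=(32*31+32)%997=27 -> [171, 137, 396, 27]
  L2: h(171,137)=(171*31+137)%997=453 h(396,27)=(396*31+27)%997=339 -> [453, 339]
  L3: h(453,339)=(453*31+339)%997=424 -> [424]
  root = 424 != target 818
Candidate B produces the target root.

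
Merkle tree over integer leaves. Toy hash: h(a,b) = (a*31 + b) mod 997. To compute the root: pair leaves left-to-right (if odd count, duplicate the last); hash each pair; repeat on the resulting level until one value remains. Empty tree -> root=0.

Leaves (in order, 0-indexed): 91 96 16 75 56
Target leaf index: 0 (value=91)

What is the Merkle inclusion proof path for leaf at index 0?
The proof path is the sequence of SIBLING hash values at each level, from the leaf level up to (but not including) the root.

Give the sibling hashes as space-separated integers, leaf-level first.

L0 (leaves): [91, 96, 16, 75, 56], target index=0
L1: h(91,96)=(91*31+96)%997=923 [pair 0] h(16,75)=(16*31+75)%997=571 [pair 1] h(56,56)=(56*31+56)%997=795 [pair 2] -> [923, 571, 795]
  Sibling for proof at L0: 96
L2: h(923,571)=(923*31+571)%997=271 [pair 0] h(795,795)=(795*31+795)%997=515 [pair 1] -> [271, 515]
  Sibling for proof at L1: 571
L3: h(271,515)=(271*31+515)%997=940 [pair 0] -> [940]
  Sibling for proof at L2: 515
Root: 940
Proof path (sibling hashes from leaf to root): [96, 571, 515]

Answer: 96 571 515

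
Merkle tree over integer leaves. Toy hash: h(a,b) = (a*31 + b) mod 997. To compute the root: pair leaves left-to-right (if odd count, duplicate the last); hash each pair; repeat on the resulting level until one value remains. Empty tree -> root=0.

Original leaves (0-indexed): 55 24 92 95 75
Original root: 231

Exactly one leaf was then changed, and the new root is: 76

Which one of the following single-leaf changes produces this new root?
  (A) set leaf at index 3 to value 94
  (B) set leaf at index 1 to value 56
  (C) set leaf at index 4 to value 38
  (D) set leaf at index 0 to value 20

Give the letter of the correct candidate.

Answer: B

Derivation:
Original leaves: [55, 24, 92, 95, 75]
Target new root: 76
Try each candidate change and compute the resulting root:
Candidate A: set leaf[3] = 94 -> leaves = [55, 24, 92, 94, 75]
  L0: [55, 24, 92, 94, 75]
  L1: h(55,24)=(55*31+24)%997=732 h(92,94)=(92*31+94)%997=952 h(75,75)=(75*31+75)%997=406 -> [732, 952, 406]
  L2: h(732,952)=(732*31+952)%997=713 h(406,406)=(406*31+406)%997=31 -> [713, 31]
  L3: h(713,31)=(713*31+31)%997=200 -> [200]
  root = 200 != target 76
Candidate B: set leaf[1] = 56 -> leaves = [55, 56, 92, 95, 75]
  L0: [55, 56, 92, 95, 75]
  L1: h(55,56)=(55*31+56)%997=764 h(92,95)=(92*31+95)%997=953 h(75,75)=(75*31+75)%997=406 -> [764, 953, 406]
  L2: h(764,953)=(764*31+953)%997=709 h(406,406)=(406*31+406)%997=31 -> [709, 31]
  L3: h(709,31)=(709*31+31)%997=76 -> [76]
  root = 76 == target 76  ** MATCH **
Candidate C: set leaf[4] = 38 -> leaves = [55, 24, 92, 95, 38]
  L0: [55, 24, 92, 95, 38]
  L1: h(55,24)=(55*31+24)%997=732 h(92,95)=(92*31+95)%997=953 h(38,38)=(38*31+38)%997=219 -> [732, 953, 219]
  L2: h(732,953)=(732*31+953)%997=714 h(219,219)=(219*31+219)%997=29 -> [714, 29]
  L3: h(714,29)=(714*31+29)%997=229 -> [229]
  root = 229 != target 76
Candidate D: set leaf[0] = 20 -> leaves = [20, 24, 92, 95, 75]
  L0: [20, 24, 92, 95, 75]
  L1: h(20,24)=(20*31+24)%997=644 h(92,95)=(92*31+95)%997=953 h(75,75)=(75*31+75)%997=406 -> [644, 953, 406]
  L2: h(644,953)=(644*31+953)%997=977 h(406,406)=(406*31+406)%997=31 -> [977, 31]
  L3: h(977,31)=(977*31+31)%997=408 -> [408]
  root = 408 != target 76
Candidate B produces the target root.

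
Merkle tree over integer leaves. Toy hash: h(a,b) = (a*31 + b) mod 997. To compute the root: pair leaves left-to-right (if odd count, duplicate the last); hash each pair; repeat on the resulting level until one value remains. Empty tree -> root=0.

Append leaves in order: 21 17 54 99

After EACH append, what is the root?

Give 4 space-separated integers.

Answer: 21 668 502 547

Derivation:
After append 21 (leaves=[21]):
  L0: [21]
  root=21
After append 17 (leaves=[21, 17]):
  L0: [21, 17]
  L1: h(21,17)=(21*31+17)%997=668 -> [668]
  root=668
After append 54 (leaves=[21, 17, 54]):
  L0: [21, 17, 54]
  L1: h(21,17)=(21*31+17)%997=668 h(54,54)=(54*31+54)%997=731 -> [668, 731]
  L2: h(668,731)=(668*31+731)%997=502 -> [502]
  root=502
After append 99 (leaves=[21, 17, 54, 99]):
  L0: [21, 17, 54, 99]
  L1: h(21,17)=(21*31+17)%997=668 h(54,99)=(54*31+99)%997=776 -> [668, 776]
  L2: h(668,776)=(668*31+776)%997=547 -> [547]
  root=547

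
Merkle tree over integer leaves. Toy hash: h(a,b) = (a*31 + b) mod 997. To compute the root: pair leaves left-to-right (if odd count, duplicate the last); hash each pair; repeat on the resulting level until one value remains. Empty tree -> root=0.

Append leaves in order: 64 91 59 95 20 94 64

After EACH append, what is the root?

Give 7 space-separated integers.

After append 64 (leaves=[64]):
  L0: [64]
  root=64
After append 91 (leaves=[64, 91]):
  L0: [64, 91]
  L1: h(64,91)=(64*31+91)%997=81 -> [81]
  root=81
After append 59 (leaves=[64, 91, 59]):
  L0: [64, 91, 59]
  L1: h(64,91)=(64*31+91)%997=81 h(59,59)=(59*31+59)%997=891 -> [81, 891]
  L2: h(81,891)=(81*31+891)%997=411 -> [411]
  root=411
After append 95 (leaves=[64, 91, 59, 95]):
  L0: [64, 91, 59, 95]
  L1: h(64,91)=(64*31+91)%997=81 h(59,95)=(59*31+95)%997=927 -> [81, 927]
  L2: h(81,927)=(81*31+927)%997=447 -> [447]
  root=447
After append 20 (leaves=[64, 91, 59, 95, 20]):
  L0: [64, 91, 59, 95, 20]
  L1: h(64,91)=(64*31+91)%997=81 h(59,95)=(59*31+95)%997=927 h(20,20)=(20*31+20)%997=640 -> [81, 927, 640]
  L2: h(81,927)=(81*31+927)%997=447 h(640,640)=(640*31+640)%997=540 -> [447, 540]
  L3: h(447,540)=(447*31+540)%997=439 -> [439]
  root=439
After append 94 (leaves=[64, 91, 59, 95, 20, 94]):
  L0: [64, 91, 59, 95, 20, 94]
  L1: h(64,91)=(64*31+91)%997=81 h(59,95)=(59*31+95)%997=927 h(20,94)=(20*31+94)%997=714 -> [81, 927, 714]
  L2: h(81,927)=(81*31+927)%997=447 h(714,714)=(714*31+714)%997=914 -> [447, 914]
  L3: h(447,914)=(447*31+914)%997=813 -> [813]
  root=813
After append 64 (leaves=[64, 91, 59, 95, 20, 94, 64]):
  L0: [64, 91, 59, 95, 20, 94, 64]
  L1: h(64,91)=(64*31+91)%997=81 h(59,95)=(59*31+95)%997=927 h(20,94)=(20*31+94)%997=714 h(64,64)=(64*31+64)%997=54 -> [81, 927, 714, 54]
  L2: h(81,927)=(81*31+927)%997=447 h(714,54)=(714*31+54)%997=254 -> [447, 254]
  L3: h(447,254)=(447*31+254)%997=153 -> [153]
  root=153

Answer: 64 81 411 447 439 813 153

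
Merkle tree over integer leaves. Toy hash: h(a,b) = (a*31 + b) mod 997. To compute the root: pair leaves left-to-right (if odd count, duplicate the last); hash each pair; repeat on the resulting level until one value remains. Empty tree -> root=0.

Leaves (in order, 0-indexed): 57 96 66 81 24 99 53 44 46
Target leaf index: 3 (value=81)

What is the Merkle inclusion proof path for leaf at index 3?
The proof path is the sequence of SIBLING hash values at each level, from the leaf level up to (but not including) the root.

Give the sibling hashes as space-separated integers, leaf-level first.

L0 (leaves): [57, 96, 66, 81, 24, 99, 53, 44, 46], target index=3
L1: h(57,96)=(57*31+96)%997=866 [pair 0] h(66,81)=(66*31+81)%997=133 [pair 1] h(24,99)=(24*31+99)%997=843 [pair 2] h(53,44)=(53*31+44)%997=690 [pair 3] h(46,46)=(46*31+46)%997=475 [pair 4] -> [866, 133, 843, 690, 475]
  Sibling for proof at L0: 66
L2: h(866,133)=(866*31+133)%997=60 [pair 0] h(843,690)=(843*31+690)%997=901 [pair 1] h(475,475)=(475*31+475)%997=245 [pair 2] -> [60, 901, 245]
  Sibling for proof at L1: 866
L3: h(60,901)=(60*31+901)%997=767 [pair 0] h(245,245)=(245*31+245)%997=861 [pair 1] -> [767, 861]
  Sibling for proof at L2: 901
L4: h(767,861)=(767*31+861)%997=710 [pair 0] -> [710]
  Sibling for proof at L3: 861
Root: 710
Proof path (sibling hashes from leaf to root): [66, 866, 901, 861]

Answer: 66 866 901 861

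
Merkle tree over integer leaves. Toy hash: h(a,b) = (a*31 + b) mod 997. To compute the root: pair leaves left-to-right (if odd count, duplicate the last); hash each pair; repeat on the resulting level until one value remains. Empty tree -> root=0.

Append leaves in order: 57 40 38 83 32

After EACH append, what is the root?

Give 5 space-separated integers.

Answer: 57 810 404 449 825

Derivation:
After append 57 (leaves=[57]):
  L0: [57]
  root=57
After append 40 (leaves=[57, 40]):
  L0: [57, 40]
  L1: h(57,40)=(57*31+40)%997=810 -> [810]
  root=810
After append 38 (leaves=[57, 40, 38]):
  L0: [57, 40, 38]
  L1: h(57,40)=(57*31+40)%997=810 h(38,38)=(38*31+38)%997=219 -> [810, 219]
  L2: h(810,219)=(810*31+219)%997=404 -> [404]
  root=404
After append 83 (leaves=[57, 40, 38, 83]):
  L0: [57, 40, 38, 83]
  L1: h(57,40)=(57*31+40)%997=810 h(38,83)=(38*31+83)%997=264 -> [810, 264]
  L2: h(810,264)=(810*31+264)%997=449 -> [449]
  root=449
After append 32 (leaves=[57, 40, 38, 83, 32]):
  L0: [57, 40, 38, 83, 32]
  L1: h(57,40)=(57*31+40)%997=810 h(38,83)=(38*31+83)%997=264 h(32,32)=(32*31+32)%997=27 -> [810, 264, 27]
  L2: h(810,264)=(810*31+264)%997=449 h(27,27)=(27*31+27)%997=864 -> [449, 864]
  L3: h(449,864)=(449*31+864)%997=825 -> [825]
  root=825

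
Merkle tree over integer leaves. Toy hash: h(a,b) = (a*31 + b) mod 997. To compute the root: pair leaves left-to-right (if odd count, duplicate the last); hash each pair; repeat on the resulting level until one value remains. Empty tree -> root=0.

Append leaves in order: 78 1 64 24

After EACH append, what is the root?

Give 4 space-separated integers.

Answer: 78 425 268 228

Derivation:
After append 78 (leaves=[78]):
  L0: [78]
  root=78
After append 1 (leaves=[78, 1]):
  L0: [78, 1]
  L1: h(78,1)=(78*31+1)%997=425 -> [425]
  root=425
After append 64 (leaves=[78, 1, 64]):
  L0: [78, 1, 64]
  L1: h(78,1)=(78*31+1)%997=425 h(64,64)=(64*31+64)%997=54 -> [425, 54]
  L2: h(425,54)=(425*31+54)%997=268 -> [268]
  root=268
After append 24 (leaves=[78, 1, 64, 24]):
  L0: [78, 1, 64, 24]
  L1: h(78,1)=(78*31+1)%997=425 h(64,24)=(64*31+24)%997=14 -> [425, 14]
  L2: h(425,14)=(425*31+14)%997=228 -> [228]
  root=228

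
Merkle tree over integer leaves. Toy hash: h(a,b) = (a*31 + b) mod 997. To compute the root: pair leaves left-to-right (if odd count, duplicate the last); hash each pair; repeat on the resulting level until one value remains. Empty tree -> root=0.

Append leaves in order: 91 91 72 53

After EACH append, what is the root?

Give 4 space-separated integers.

After append 91 (leaves=[91]):
  L0: [91]
  root=91
After append 91 (leaves=[91, 91]):
  L0: [91, 91]
  L1: h(91,91)=(91*31+91)%997=918 -> [918]
  root=918
After append 72 (leaves=[91, 91, 72]):
  L0: [91, 91, 72]
  L1: h(91,91)=(91*31+91)%997=918 h(72,72)=(72*31+72)%997=310 -> [918, 310]
  L2: h(918,310)=(918*31+310)%997=852 -> [852]
  root=852
After append 53 (leaves=[91, 91, 72, 53]):
  L0: [91, 91, 72, 53]
  L1: h(91,91)=(91*31+91)%997=918 h(72,53)=(72*31+53)%997=291 -> [918, 291]
  L2: h(918,291)=(918*31+291)%997=833 -> [833]
  root=833

Answer: 91 918 852 833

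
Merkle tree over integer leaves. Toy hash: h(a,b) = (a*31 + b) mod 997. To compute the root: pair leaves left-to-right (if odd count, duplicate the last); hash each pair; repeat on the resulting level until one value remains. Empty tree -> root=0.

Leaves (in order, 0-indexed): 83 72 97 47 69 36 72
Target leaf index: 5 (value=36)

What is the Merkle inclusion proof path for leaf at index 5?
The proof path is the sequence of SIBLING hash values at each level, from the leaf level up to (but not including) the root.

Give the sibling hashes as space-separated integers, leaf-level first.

Answer: 69 310 304

Derivation:
L0 (leaves): [83, 72, 97, 47, 69, 36, 72], target index=5
L1: h(83,72)=(83*31+72)%997=651 [pair 0] h(97,47)=(97*31+47)%997=63 [pair 1] h(69,36)=(69*31+36)%997=181 [pair 2] h(72,72)=(72*31+72)%997=310 [pair 3] -> [651, 63, 181, 310]
  Sibling for proof at L0: 69
L2: h(651,63)=(651*31+63)%997=304 [pair 0] h(181,310)=(181*31+310)%997=936 [pair 1] -> [304, 936]
  Sibling for proof at L1: 310
L3: h(304,936)=(304*31+936)%997=390 [pair 0] -> [390]
  Sibling for proof at L2: 304
Root: 390
Proof path (sibling hashes from leaf to root): [69, 310, 304]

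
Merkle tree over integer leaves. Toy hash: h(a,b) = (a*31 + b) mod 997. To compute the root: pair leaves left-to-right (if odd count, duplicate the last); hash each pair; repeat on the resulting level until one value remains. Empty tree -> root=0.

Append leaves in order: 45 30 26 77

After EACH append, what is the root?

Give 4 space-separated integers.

Answer: 45 428 142 193

Derivation:
After append 45 (leaves=[45]):
  L0: [45]
  root=45
After append 30 (leaves=[45, 30]):
  L0: [45, 30]
  L1: h(45,30)=(45*31+30)%997=428 -> [428]
  root=428
After append 26 (leaves=[45, 30, 26]):
  L0: [45, 30, 26]
  L1: h(45,30)=(45*31+30)%997=428 h(26,26)=(26*31+26)%997=832 -> [428, 832]
  L2: h(428,832)=(428*31+832)%997=142 -> [142]
  root=142
After append 77 (leaves=[45, 30, 26, 77]):
  L0: [45, 30, 26, 77]
  L1: h(45,30)=(45*31+30)%997=428 h(26,77)=(26*31+77)%997=883 -> [428, 883]
  L2: h(428,883)=(428*31+883)%997=193 -> [193]
  root=193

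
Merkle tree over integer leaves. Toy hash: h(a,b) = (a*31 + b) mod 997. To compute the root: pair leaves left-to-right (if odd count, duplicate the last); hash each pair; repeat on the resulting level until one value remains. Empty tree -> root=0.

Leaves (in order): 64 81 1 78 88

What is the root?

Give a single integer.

L0: [64, 81, 1, 78, 88]
L1: h(64,81)=(64*31+81)%997=71 h(1,78)=(1*31+78)%997=109 h(88,88)=(88*31+88)%997=822 -> [71, 109, 822]
L2: h(71,109)=(71*31+109)%997=316 h(822,822)=(822*31+822)%997=382 -> [316, 382]
L3: h(316,382)=(316*31+382)%997=208 -> [208]

Answer: 208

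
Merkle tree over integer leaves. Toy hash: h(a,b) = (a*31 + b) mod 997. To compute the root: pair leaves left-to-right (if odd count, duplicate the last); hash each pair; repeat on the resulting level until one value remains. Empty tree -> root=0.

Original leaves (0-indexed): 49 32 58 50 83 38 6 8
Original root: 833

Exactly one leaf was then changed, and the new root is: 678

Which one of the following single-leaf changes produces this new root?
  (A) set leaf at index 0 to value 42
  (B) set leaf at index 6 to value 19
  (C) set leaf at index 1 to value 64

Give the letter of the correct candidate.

Original leaves: [49, 32, 58, 50, 83, 38, 6, 8]
Target new root: 678
Try each candidate change and compute the resulting root:
Candidate A: set leaf[0] = 42 -> leaves = [42, 32, 58, 50, 83, 38, 6, 8]
  L0: [42, 32, 58, 50, 83, 38, 6, 8]
  L1: h(42,32)=(42*31+32)%997=337 h(58,50)=(58*31+50)%997=851 h(83,38)=(83*31+38)%997=617 h(6,8)=(6*31+8)%997=194 -> [337, 851, 617, 194]
  L2: h(337,851)=(337*31+851)%997=331 h(617,194)=(617*31+194)%997=378 -> [331, 378]
  L3: h(331,378)=(331*31+378)%997=669 -> [669]
  root = 669 != target 678
Candidate B: set leaf[6] = 19 -> leaves = [49, 32, 58, 50, 83, 38, 19, 8]
  L0: [49, 32, 58, 50, 83, 38, 19, 8]
  L1: h(49,32)=(49*31+32)%997=554 h(58,50)=(58*31+50)%997=851 h(83,38)=(83*31+38)%997=617 h(19,8)=(19*31+8)%997=597 -> [554, 851, 617, 597]
  L2: h(554,851)=(554*31+851)%997=79 h(617,597)=(617*31+597)%997=781 -> [79, 781]
  L3: h(79,781)=(79*31+781)%997=239 -> [239]
  root = 239 != target 678
Candidate C: set leaf[1] = 64 -> leaves = [49, 64, 58, 50, 83, 38, 6, 8]
  L0: [49, 64, 58, 50, 83, 38, 6, 8]
  L1: h(49,64)=(49*31+64)%997=586 h(58,50)=(58*31+50)%997=851 h(83,38)=(83*31+38)%997=617 h(6,8)=(6*31+8)%997=194 -> [586, 851, 617, 194]
  L2: h(586,851)=(586*31+851)%997=74 h(617,194)=(617*31+194)%997=378 -> [74, 378]
  L3: h(74,378)=(74*31+378)%997=678 -> [678]
  root = 678 == target 678  ** MATCH **
Candidate C produces the target root.

Answer: C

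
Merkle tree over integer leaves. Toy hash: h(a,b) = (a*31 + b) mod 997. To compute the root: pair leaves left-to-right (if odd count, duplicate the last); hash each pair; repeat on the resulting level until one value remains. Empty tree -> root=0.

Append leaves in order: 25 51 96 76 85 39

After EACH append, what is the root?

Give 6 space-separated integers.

Answer: 25 826 762 742 372 894

Derivation:
After append 25 (leaves=[25]):
  L0: [25]
  root=25
After append 51 (leaves=[25, 51]):
  L0: [25, 51]
  L1: h(25,51)=(25*31+51)%997=826 -> [826]
  root=826
After append 96 (leaves=[25, 51, 96]):
  L0: [25, 51, 96]
  L1: h(25,51)=(25*31+51)%997=826 h(96,96)=(96*31+96)%997=81 -> [826, 81]
  L2: h(826,81)=(826*31+81)%997=762 -> [762]
  root=762
After append 76 (leaves=[25, 51, 96, 76]):
  L0: [25, 51, 96, 76]
  L1: h(25,51)=(25*31+51)%997=826 h(96,76)=(96*31+76)%997=61 -> [826, 61]
  L2: h(826,61)=(826*31+61)%997=742 -> [742]
  root=742
After append 85 (leaves=[25, 51, 96, 76, 85]):
  L0: [25, 51, 96, 76, 85]
  L1: h(25,51)=(25*31+51)%997=826 h(96,76)=(96*31+76)%997=61 h(85,85)=(85*31+85)%997=726 -> [826, 61, 726]
  L2: h(826,61)=(826*31+61)%997=742 h(726,726)=(726*31+726)%997=301 -> [742, 301]
  L3: h(742,301)=(742*31+301)%997=372 -> [372]
  root=372
After append 39 (leaves=[25, 51, 96, 76, 85, 39]):
  L0: [25, 51, 96, 76, 85, 39]
  L1: h(25,51)=(25*31+51)%997=826 h(96,76)=(96*31+76)%997=61 h(85,39)=(85*31+39)%997=680 -> [826, 61, 680]
  L2: h(826,61)=(826*31+61)%997=742 h(680,680)=(680*31+680)%997=823 -> [742, 823]
  L3: h(742,823)=(742*31+823)%997=894 -> [894]
  root=894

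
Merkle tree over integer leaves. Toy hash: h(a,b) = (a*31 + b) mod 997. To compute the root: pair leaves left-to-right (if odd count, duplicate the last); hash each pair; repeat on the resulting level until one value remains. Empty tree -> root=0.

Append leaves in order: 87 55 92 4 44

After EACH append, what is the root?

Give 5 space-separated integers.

After append 87 (leaves=[87]):
  L0: [87]
  root=87
After append 55 (leaves=[87, 55]):
  L0: [87, 55]
  L1: h(87,55)=(87*31+55)%997=758 -> [758]
  root=758
After append 92 (leaves=[87, 55, 92]):
  L0: [87, 55, 92]
  L1: h(87,55)=(87*31+55)%997=758 h(92,92)=(92*31+92)%997=950 -> [758, 950]
  L2: h(758,950)=(758*31+950)%997=520 -> [520]
  root=520
After append 4 (leaves=[87, 55, 92, 4]):
  L0: [87, 55, 92, 4]
  L1: h(87,55)=(87*31+55)%997=758 h(92,4)=(92*31+4)%997=862 -> [758, 862]
  L2: h(758,862)=(758*31+862)%997=432 -> [432]
  root=432
After append 44 (leaves=[87, 55, 92, 4, 44]):
  L0: [87, 55, 92, 4, 44]
  L1: h(87,55)=(87*31+55)%997=758 h(92,4)=(92*31+4)%997=862 h(44,44)=(44*31+44)%997=411 -> [758, 862, 411]
  L2: h(758,862)=(758*31+862)%997=432 h(411,411)=(411*31+411)%997=191 -> [432, 191]
  L3: h(432,191)=(432*31+191)%997=622 -> [622]
  root=622

Answer: 87 758 520 432 622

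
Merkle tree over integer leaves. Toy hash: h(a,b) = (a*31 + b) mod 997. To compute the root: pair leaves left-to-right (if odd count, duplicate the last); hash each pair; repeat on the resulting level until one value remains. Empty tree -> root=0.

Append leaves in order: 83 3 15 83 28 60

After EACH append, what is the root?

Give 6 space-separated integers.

Answer: 83 582 576 644 780 807

Derivation:
After append 83 (leaves=[83]):
  L0: [83]
  root=83
After append 3 (leaves=[83, 3]):
  L0: [83, 3]
  L1: h(83,3)=(83*31+3)%997=582 -> [582]
  root=582
After append 15 (leaves=[83, 3, 15]):
  L0: [83, 3, 15]
  L1: h(83,3)=(83*31+3)%997=582 h(15,15)=(15*31+15)%997=480 -> [582, 480]
  L2: h(582,480)=(582*31+480)%997=576 -> [576]
  root=576
After append 83 (leaves=[83, 3, 15, 83]):
  L0: [83, 3, 15, 83]
  L1: h(83,3)=(83*31+3)%997=582 h(15,83)=(15*31+83)%997=548 -> [582, 548]
  L2: h(582,548)=(582*31+548)%997=644 -> [644]
  root=644
After append 28 (leaves=[83, 3, 15, 83, 28]):
  L0: [83, 3, 15, 83, 28]
  L1: h(83,3)=(83*31+3)%997=582 h(15,83)=(15*31+83)%997=548 h(28,28)=(28*31+28)%997=896 -> [582, 548, 896]
  L2: h(582,548)=(582*31+548)%997=644 h(896,896)=(896*31+896)%997=756 -> [644, 756]
  L3: h(644,756)=(644*31+756)%997=780 -> [780]
  root=780
After append 60 (leaves=[83, 3, 15, 83, 28, 60]):
  L0: [83, 3, 15, 83, 28, 60]
  L1: h(83,3)=(83*31+3)%997=582 h(15,83)=(15*31+83)%997=548 h(28,60)=(28*31+60)%997=928 -> [582, 548, 928]
  L2: h(582,548)=(582*31+548)%997=644 h(928,928)=(928*31+928)%997=783 -> [644, 783]
  L3: h(644,783)=(644*31+783)%997=807 -> [807]
  root=807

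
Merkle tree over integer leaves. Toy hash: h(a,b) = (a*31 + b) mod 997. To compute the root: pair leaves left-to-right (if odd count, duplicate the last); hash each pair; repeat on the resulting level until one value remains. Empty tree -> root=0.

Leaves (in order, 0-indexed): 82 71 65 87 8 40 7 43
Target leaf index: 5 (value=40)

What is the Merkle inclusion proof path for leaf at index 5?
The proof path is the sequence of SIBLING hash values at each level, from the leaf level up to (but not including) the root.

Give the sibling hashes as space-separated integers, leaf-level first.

L0 (leaves): [82, 71, 65, 87, 8, 40, 7, 43], target index=5
L1: h(82,71)=(82*31+71)%997=619 [pair 0] h(65,87)=(65*31+87)%997=108 [pair 1] h(8,40)=(8*31+40)%997=288 [pair 2] h(7,43)=(7*31+43)%997=260 [pair 3] -> [619, 108, 288, 260]
  Sibling for proof at L0: 8
L2: h(619,108)=(619*31+108)%997=354 [pair 0] h(288,260)=(288*31+260)%997=215 [pair 1] -> [354, 215]
  Sibling for proof at L1: 260
L3: h(354,215)=(354*31+215)%997=222 [pair 0] -> [222]
  Sibling for proof at L2: 354
Root: 222
Proof path (sibling hashes from leaf to root): [8, 260, 354]

Answer: 8 260 354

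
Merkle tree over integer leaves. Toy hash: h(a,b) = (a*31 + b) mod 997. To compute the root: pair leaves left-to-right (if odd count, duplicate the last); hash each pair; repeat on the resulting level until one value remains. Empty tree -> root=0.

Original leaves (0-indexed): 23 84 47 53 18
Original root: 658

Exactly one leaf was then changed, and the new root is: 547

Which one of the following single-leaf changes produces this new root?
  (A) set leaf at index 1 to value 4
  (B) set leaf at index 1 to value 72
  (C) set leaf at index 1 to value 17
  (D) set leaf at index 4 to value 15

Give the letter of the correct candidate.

Answer: A

Derivation:
Original leaves: [23, 84, 47, 53, 18]
Target new root: 547
Try each candidate change and compute the resulting root:
Candidate A: set leaf[1] = 4 -> leaves = [23, 4, 47, 53, 18]
  L0: [23, 4, 47, 53, 18]
  L1: h(23,4)=(23*31+4)%997=717 h(47,53)=(47*31+53)%997=513 h(18,18)=(18*31+18)%997=576 -> [717, 513, 576]
  L2: h(717,513)=(717*31+513)%997=806 h(576,576)=(576*31+576)%997=486 -> [806, 486]
  L3: h(806,486)=(806*31+486)%997=547 -> [547]
  root = 547 == target 547  ** MATCH **
Candidate B: set leaf[1] = 72 -> leaves = [23, 72, 47, 53, 18]
  L0: [23, 72, 47, 53, 18]
  L1: h(23,72)=(23*31+72)%997=785 h(47,53)=(47*31+53)%997=513 h(18,18)=(18*31+18)%997=576 -> [785, 513, 576]
  L2: h(785,513)=(785*31+513)%997=920 h(576,576)=(576*31+576)%997=486 -> [920, 486]
  L3: h(920,486)=(920*31+486)%997=93 -> [93]
  root = 93 != target 547
Candidate C: set leaf[1] = 17 -> leaves = [23, 17, 47, 53, 18]
  L0: [23, 17, 47, 53, 18]
  L1: h(23,17)=(23*31+17)%997=730 h(47,53)=(47*31+53)%997=513 h(18,18)=(18*31+18)%997=576 -> [730, 513, 576]
  L2: h(730,513)=(730*31+513)%997=212 h(576,576)=(576*31+576)%997=486 -> [212, 486]
  L3: h(212,486)=(212*31+486)%997=79 -> [79]
  root = 79 != target 547
Candidate D: set leaf[4] = 15 -> leaves = [23, 84, 47, 53, 15]
  L0: [23, 84, 47, 53, 15]
  L1: h(23,84)=(23*31+84)%997=797 h(47,53)=(47*31+53)%997=513 h(15,15)=(15*31+15)%997=480 -> [797, 513, 480]
  L2: h(797,513)=(797*31+513)%997=295 h(480,480)=(480*31+480)%997=405 -> [295, 405]
  L3: h(295,405)=(295*31+405)%997=577 -> [577]
  root = 577 != target 547
Candidate A produces the target root.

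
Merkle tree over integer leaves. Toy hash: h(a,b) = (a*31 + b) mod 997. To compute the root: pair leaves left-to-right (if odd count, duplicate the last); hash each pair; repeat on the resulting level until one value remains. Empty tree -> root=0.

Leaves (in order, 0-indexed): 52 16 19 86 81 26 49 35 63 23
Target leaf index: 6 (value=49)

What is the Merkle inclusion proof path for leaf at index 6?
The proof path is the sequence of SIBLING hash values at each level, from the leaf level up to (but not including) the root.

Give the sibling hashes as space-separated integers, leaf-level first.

L0 (leaves): [52, 16, 19, 86, 81, 26, 49, 35, 63, 23], target index=6
L1: h(52,16)=(52*31+16)%997=631 [pair 0] h(19,86)=(19*31+86)%997=675 [pair 1] h(81,26)=(81*31+26)%997=543 [pair 2] h(49,35)=(49*31+35)%997=557 [pair 3] h(63,23)=(63*31+23)%997=979 [pair 4] -> [631, 675, 543, 557, 979]
  Sibling for proof at L0: 35
L2: h(631,675)=(631*31+675)%997=296 [pair 0] h(543,557)=(543*31+557)%997=441 [pair 1] h(979,979)=(979*31+979)%997=421 [pair 2] -> [296, 441, 421]
  Sibling for proof at L1: 543
L3: h(296,441)=(296*31+441)%997=644 [pair 0] h(421,421)=(421*31+421)%997=511 [pair 1] -> [644, 511]
  Sibling for proof at L2: 296
L4: h(644,511)=(644*31+511)%997=535 [pair 0] -> [535]
  Sibling for proof at L3: 511
Root: 535
Proof path (sibling hashes from leaf to root): [35, 543, 296, 511]

Answer: 35 543 296 511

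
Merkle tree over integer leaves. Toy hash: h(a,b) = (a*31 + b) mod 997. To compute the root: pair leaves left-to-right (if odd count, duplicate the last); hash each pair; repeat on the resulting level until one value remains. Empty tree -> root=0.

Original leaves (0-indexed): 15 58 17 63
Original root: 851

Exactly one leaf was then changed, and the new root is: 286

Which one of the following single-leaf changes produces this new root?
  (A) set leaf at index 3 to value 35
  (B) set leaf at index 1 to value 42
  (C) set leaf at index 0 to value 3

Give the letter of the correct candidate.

Original leaves: [15, 58, 17, 63]
Target new root: 286
Try each candidate change and compute the resulting root:
Candidate A: set leaf[3] = 35 -> leaves = [15, 58, 17, 35]
  L0: [15, 58, 17, 35]
  L1: h(15,58)=(15*31+58)%997=523 h(17,35)=(17*31+35)%997=562 -> [523, 562]
  L2: h(523,562)=(523*31+562)%997=823 -> [823]
  root = 823 != target 286
Candidate B: set leaf[1] = 42 -> leaves = [15, 42, 17, 63]
  L0: [15, 42, 17, 63]
  L1: h(15,42)=(15*31+42)%997=507 h(17,63)=(17*31+63)%997=590 -> [507, 590]
  L2: h(507,590)=(507*31+590)%997=355 -> [355]
  root = 355 != target 286
Candidate C: set leaf[0] = 3 -> leaves = [3, 58, 17, 63]
  L0: [3, 58, 17, 63]
  L1: h(3,58)=(3*31+58)%997=151 h(17,63)=(17*31+63)%997=590 -> [151, 590]
  L2: h(151,590)=(151*31+590)%997=286 -> [286]
  root = 286 == target 286  ** MATCH **
Candidate C produces the target root.

Answer: C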